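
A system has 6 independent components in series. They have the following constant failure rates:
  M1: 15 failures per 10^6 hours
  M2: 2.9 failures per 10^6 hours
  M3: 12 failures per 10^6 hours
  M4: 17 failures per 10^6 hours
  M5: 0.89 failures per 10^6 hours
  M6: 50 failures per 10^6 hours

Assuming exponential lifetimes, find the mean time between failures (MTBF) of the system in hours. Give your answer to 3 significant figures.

Series of exponential components: λ_sys = Σ λ_i
λ_sys = 0.000015 + 0.0000029 + 0.000012 + 0.000017 + 0.00000089 + 0.000050 = 9.7790e-05 /h
MTBF = 1 / λ_sys = 10200 h

10200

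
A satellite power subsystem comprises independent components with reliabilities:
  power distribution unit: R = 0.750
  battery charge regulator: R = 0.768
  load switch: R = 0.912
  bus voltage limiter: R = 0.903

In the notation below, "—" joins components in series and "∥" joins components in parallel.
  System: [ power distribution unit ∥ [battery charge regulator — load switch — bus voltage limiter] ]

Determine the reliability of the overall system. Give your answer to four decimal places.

0.9081

Series (battery charge regulator, load switch, and bus voltage limiter): 0.768000 × 0.912000 × 0.903000 = 0.632476
Parallel (power distribution unit and [0.632476]): 1 − (1 − 0.750000)(1 − 0.632476) = 0.9081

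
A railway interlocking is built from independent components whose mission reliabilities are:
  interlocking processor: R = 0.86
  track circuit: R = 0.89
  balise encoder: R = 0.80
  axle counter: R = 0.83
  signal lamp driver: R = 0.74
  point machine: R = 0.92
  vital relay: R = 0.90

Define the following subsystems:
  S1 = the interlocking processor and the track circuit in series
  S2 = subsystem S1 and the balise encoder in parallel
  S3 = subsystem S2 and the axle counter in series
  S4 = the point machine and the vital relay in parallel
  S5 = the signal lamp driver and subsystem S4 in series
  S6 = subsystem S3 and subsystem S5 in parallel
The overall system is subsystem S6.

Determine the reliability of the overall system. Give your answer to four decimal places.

0.9444

Series (interlocking processor and track circuit): 0.860000 × 0.890000 = 0.765400
Parallel ([0.765400] and balise encoder): 1 − (1 − 0.765400)(1 − 0.800000) = 0.953080
Series ([0.953080] and axle counter): 0.953080 × 0.830000 = 0.791056
Parallel (point machine and vital relay): 1 − (1 − 0.920000)(1 − 0.900000) = 0.992000
Series (signal lamp driver and [0.992000]): 0.740000 × 0.992000 = 0.734080
Parallel ([0.791056] and [0.734080]): 1 − (1 − 0.791056)(1 − 0.734080) = 0.9444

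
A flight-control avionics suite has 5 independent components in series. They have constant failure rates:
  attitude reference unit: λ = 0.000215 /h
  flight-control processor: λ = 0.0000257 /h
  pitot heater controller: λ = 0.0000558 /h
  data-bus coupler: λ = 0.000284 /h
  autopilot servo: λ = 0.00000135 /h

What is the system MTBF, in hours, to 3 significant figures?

Series of exponential components: λ_sys = Σ λ_i
λ_sys = 0.000215 + 0.0000257 + 0.0000558 + 0.000284 + 0.00000135 = 5.8185e-04 /h
MTBF = 1 / λ_sys = 1720 h

1720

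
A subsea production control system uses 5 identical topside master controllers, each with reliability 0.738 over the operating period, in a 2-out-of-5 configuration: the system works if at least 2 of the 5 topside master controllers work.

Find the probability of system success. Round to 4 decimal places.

R = Σ_{i=2}^{5} C(5,i) p^i (1−p)^{5−i} with p = 0.738
C(5,2)·0.738^2·0.262^3 = 0.097953
C(5,3)·0.738^3·0.262^2 = 0.275913
C(5,4)·0.738^4·0.262^1 = 0.388595
C(5,5)·0.738^5·0.262^0 = 0.218918
Sum = 0.9814

0.9814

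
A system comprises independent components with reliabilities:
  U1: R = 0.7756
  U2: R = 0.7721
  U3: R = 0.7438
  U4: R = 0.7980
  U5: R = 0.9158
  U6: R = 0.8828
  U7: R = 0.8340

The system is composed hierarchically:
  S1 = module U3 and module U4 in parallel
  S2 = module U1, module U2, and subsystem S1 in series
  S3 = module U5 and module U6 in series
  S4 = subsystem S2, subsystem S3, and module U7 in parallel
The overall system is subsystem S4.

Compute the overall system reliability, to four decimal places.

Parallel (U3 and U4): 1 − (1 − 0.743800)(1 − 0.798000) = 0.948248
Series (U1, U2, and [0.948248]): 0.775600 × 0.772100 × 0.948248 = 0.567850
Series (U5 and U6): 0.915800 × 0.882800 = 0.808468
Parallel ([0.567850], [0.808468], and U7): 1 − (1 − 0.567850)(1 − 0.808468)(1 − 0.834000) = 0.9863

0.9863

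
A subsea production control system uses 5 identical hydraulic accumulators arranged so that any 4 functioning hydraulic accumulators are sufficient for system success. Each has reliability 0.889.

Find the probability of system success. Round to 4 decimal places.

R = Σ_{i=4}^{5} C(5,i) p^i (1−p)^{5−i} with p = 0.889
C(5,4)·0.889^4·0.111^1 = 0.346657
C(5,5)·0.889^5·0.111^0 = 0.555276
Sum = 0.9019

0.9019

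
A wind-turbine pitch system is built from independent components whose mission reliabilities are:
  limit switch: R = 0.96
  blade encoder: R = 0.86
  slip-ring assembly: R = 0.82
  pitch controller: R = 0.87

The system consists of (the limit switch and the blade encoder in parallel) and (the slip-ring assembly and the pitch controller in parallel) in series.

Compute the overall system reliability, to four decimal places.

Parallel (limit switch and blade encoder): 1 − (1 − 0.960000)(1 − 0.860000) = 0.994400
Parallel (slip-ring assembly and pitch controller): 1 − (1 − 0.820000)(1 − 0.870000) = 0.976600
Series ([0.994400] and [0.976600]): 0.994400 × 0.976600 = 0.9711

0.9711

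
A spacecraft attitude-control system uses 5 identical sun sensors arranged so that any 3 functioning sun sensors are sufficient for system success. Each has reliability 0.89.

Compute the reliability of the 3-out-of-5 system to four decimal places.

R = Σ_{i=3}^{5} C(5,i) p^i (1−p)^{5−i} with p = 0.89
C(5,3)·0.89^3·0.11^2 = 0.085301
C(5,4)·0.89^4·0.11^1 = 0.345082
C(5,5)·0.89^5·0.11^0 = 0.558406
Sum = 0.9888

0.9888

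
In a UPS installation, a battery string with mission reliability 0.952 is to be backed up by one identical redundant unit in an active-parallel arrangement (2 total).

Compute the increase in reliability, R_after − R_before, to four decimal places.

0.0457

R_before = 0.952
R_after = 1 − (1 − 0.952)^2 = 0.9977
ΔR = 0.9977 − 0.952 = 0.0457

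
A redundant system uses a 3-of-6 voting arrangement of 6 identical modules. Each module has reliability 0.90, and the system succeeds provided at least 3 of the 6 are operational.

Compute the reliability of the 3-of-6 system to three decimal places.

R = Σ_{i=3}^{6} C(6,i) p^i (1−p)^{6−i} with p = 0.90
C(6,3)·0.90^3·0.10^3 = 0.01458
C(6,4)·0.90^4·0.10^2 = 0.09842
C(6,5)·0.90^5·0.10^1 = 0.35429
C(6,6)·0.90^6·0.10^0 = 0.53144
Sum = 0.999

0.999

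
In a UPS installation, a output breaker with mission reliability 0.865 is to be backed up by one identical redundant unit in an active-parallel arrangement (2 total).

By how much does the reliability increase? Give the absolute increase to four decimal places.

R_before = 0.865
R_after = 1 − (1 − 0.865)^2 = 0.9818
ΔR = 0.9818 − 0.865 = 0.1168

0.1168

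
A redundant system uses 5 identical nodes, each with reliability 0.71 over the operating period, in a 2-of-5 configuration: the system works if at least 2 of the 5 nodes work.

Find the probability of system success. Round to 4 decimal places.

0.9728

R = Σ_{i=2}^{5} C(5,i) p^i (1−p)^{5−i} with p = 0.71
C(5,2)·0.71^2·0.29^3 = 0.122945
C(5,3)·0.71^3·0.29^2 = 0.301003
C(5,4)·0.71^4·0.29^1 = 0.368469
C(5,5)·0.71^5·0.29^0 = 0.180423
Sum = 0.9728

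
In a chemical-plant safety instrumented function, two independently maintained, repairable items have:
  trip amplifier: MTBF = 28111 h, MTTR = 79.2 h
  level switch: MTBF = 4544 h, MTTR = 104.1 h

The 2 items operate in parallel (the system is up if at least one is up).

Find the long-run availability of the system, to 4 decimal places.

0.9999

A(trip amplifier) = MTBF/(MTBF+MTTR) = 28111/(28111+79.2) = 0.997191
A(level switch) = MTBF/(MTBF+MTTR) = 4544/(4544+104.1) = 0.977604
Parallel availability: 1 − (1 − 0.997191)(1 − 0.977604) = 0.9999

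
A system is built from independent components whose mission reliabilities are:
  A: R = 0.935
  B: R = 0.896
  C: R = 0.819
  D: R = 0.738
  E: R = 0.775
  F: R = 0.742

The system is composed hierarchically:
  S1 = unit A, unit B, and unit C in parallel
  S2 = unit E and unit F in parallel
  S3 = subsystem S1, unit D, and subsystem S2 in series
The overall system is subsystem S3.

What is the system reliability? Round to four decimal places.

Parallel (A, B, and C): 1 − (1 − 0.935000)(1 − 0.896000)(1 − 0.819000) = 0.998776
Parallel (E and F): 1 − (1 − 0.775000)(1 − 0.742000) = 0.941950
Series ([0.998776], D, and [0.941950]): 0.998776 × 0.738000 × 0.941950 = 0.6943

0.6943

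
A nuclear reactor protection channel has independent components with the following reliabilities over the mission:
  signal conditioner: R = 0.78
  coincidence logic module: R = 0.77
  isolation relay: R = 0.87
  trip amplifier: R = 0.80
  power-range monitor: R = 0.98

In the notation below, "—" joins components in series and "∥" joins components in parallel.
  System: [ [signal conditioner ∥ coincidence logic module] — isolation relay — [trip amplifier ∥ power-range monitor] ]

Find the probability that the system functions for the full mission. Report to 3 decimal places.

Parallel (signal conditioner and coincidence logic module): 1 − (1 − 0.78000)(1 − 0.77000) = 0.94940
Parallel (trip amplifier and power-range monitor): 1 − (1 − 0.80000)(1 − 0.98000) = 0.99600
Series ([0.94940], isolation relay, and [0.99600]): 0.94940 × 0.87000 × 0.99600 = 0.823

0.823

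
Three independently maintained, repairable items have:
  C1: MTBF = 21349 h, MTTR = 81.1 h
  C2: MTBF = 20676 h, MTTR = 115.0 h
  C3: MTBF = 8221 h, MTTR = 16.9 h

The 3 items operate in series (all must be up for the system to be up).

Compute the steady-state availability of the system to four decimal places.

0.9887

A(C1) = MTBF/(MTBF+MTTR) = 21349/(21349+81.1) = 0.996216
A(C2) = MTBF/(MTBF+MTTR) = 20676/(20676+115.0) = 0.994469
A(C3) = MTBF/(MTBF+MTTR) = 8221/(8221+16.9) = 0.997949
Series availability: 0.996216 × 0.994469 × 0.997949 = 0.9887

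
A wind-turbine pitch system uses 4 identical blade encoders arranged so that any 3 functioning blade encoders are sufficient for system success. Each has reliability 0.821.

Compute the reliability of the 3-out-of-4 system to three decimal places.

R = Σ_{i=3}^{4} C(4,i) p^i (1−p)^{4−i} with p = 0.821
C(4,3)·0.821^3·0.179^1 = 0.39623
C(4,4)·0.821^4·0.179^0 = 0.45433
Sum = 0.851

0.851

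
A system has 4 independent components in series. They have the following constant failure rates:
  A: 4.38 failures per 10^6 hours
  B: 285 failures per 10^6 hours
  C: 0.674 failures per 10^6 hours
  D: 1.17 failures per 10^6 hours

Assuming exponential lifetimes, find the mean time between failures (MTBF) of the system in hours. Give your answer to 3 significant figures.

Series of exponential components: λ_sys = Σ λ_i
λ_sys = 0.00000438 + 0.000285 + 0.000000674 + 0.00000117 = 2.9122e-04 /h
MTBF = 1 / λ_sys = 3430 h

3430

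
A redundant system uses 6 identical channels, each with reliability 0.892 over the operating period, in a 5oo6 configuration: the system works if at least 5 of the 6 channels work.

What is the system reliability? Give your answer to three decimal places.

R = Σ_{i=5}^{6} C(6,i) p^i (1−p)^{6−i} with p = 0.892
C(6,5)·0.892^5·0.108^1 = 0.36593
C(6,6)·0.892^6·0.108^0 = 0.50372
Sum = 0.870

0.870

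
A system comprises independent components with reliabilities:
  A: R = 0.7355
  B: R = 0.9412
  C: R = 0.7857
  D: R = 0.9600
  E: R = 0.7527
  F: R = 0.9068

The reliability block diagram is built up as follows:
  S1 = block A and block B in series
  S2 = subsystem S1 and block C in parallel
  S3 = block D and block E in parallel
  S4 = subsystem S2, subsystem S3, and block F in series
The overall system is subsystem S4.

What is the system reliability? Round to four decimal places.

0.8386

Series (A and B): 0.735500 × 0.941200 = 0.692253
Parallel ([0.692253] and C): 1 − (1 − 0.692253)(1 − 0.785700) = 0.934050
Parallel (D and E): 1 − (1 − 0.960000)(1 − 0.752700) = 0.990108
Series ([0.934050], [0.990108], and F): 0.934050 × 0.990108 × 0.906800 = 0.8386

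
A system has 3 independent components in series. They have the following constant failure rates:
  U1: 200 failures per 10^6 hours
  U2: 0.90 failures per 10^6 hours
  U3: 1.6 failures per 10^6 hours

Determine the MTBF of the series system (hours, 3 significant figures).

4940

Series of exponential components: λ_sys = Σ λ_i
λ_sys = 0.00020 + 0.00000090 + 0.0000016 = 2.0250e-04 /h
MTBF = 1 / λ_sys = 4940 h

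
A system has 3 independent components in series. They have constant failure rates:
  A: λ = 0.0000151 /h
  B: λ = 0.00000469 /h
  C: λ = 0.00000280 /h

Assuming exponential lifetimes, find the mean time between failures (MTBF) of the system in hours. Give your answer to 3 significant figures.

Series of exponential components: λ_sys = Σ λ_i
λ_sys = 0.0000151 + 0.00000469 + 0.00000280 = 2.2590e-05 /h
MTBF = 1 / λ_sys = 44300 h

44300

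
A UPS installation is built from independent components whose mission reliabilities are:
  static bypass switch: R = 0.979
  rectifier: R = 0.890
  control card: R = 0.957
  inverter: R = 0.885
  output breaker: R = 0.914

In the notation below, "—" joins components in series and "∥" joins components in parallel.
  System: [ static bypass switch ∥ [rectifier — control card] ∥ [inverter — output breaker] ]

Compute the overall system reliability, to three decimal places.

Series (rectifier and control card): 0.89000 × 0.95700 = 0.85173
Series (inverter and output breaker): 0.88500 × 0.91400 = 0.80889
Parallel (static bypass switch, [0.85173], and [0.80889]): 1 − (1 − 0.97900)(1 − 0.85173)(1 − 0.80889) = 0.999

0.999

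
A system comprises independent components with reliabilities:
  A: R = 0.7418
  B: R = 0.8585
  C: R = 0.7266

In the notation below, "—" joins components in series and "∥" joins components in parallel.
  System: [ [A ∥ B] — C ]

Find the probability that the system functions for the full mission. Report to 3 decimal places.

Parallel (A and B): 1 − (1 − 0.74180)(1 − 0.85850) = 0.96346
Series ([0.96346] and C): 0.96346 × 0.72660 = 0.700

0.700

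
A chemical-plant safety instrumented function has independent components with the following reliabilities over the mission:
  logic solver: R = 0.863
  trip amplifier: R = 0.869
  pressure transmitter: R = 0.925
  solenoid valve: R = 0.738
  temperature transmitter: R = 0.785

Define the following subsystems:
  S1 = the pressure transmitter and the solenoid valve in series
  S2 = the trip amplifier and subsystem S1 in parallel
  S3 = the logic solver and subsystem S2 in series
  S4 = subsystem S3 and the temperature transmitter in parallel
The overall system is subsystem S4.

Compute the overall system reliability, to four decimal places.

0.9628

Series (pressure transmitter and solenoid valve): 0.925000 × 0.738000 = 0.682650
Parallel (trip amplifier and [0.682650]): 1 − (1 − 0.869000)(1 − 0.682650) = 0.958427
Series (logic solver and [0.958427]): 0.863000 × 0.958427 = 0.827123
Parallel ([0.827123] and temperature transmitter): 1 − (1 − 0.827123)(1 − 0.785000) = 0.9628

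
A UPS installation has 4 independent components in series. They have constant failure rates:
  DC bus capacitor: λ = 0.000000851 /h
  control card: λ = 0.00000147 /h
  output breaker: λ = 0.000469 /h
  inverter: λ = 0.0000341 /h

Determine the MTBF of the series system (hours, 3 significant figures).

Series of exponential components: λ_sys = Σ λ_i
λ_sys = 0.000000851 + 0.00000147 + 0.000469 + 0.0000341 = 5.0542e-04 /h
MTBF = 1 / λ_sys = 1980 h

1980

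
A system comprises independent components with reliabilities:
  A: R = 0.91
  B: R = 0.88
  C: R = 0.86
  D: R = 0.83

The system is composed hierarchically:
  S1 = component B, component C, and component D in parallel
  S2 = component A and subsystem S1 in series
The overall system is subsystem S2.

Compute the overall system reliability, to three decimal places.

0.907

Parallel (B, C, and D): 1 − (1 − 0.88000)(1 − 0.86000)(1 − 0.83000) = 0.99714
Series (A and [0.99714]): 0.91000 × 0.99714 = 0.907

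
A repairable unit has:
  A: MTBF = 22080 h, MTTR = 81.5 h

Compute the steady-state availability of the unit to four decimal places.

A(A) = MTBF/(MTBF+MTTR) = 22080/(22080+81.5) = 0.9963

0.9963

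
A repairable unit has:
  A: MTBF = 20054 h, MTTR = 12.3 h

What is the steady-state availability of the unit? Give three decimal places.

A(A) = MTBF/(MTBF+MTTR) = 20054/(20054+12.3) = 0.999

0.999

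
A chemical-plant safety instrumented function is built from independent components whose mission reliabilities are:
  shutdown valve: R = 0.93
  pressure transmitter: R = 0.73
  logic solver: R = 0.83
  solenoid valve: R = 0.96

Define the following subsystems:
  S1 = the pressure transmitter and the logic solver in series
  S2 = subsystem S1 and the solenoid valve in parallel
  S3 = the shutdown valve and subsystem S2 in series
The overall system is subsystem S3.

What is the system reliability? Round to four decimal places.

0.9153

Series (pressure transmitter and logic solver): 0.730000 × 0.830000 = 0.605900
Parallel ([0.605900] and solenoid valve): 1 − (1 − 0.605900)(1 − 0.960000) = 0.984236
Series (shutdown valve and [0.984236]): 0.930000 × 0.984236 = 0.9153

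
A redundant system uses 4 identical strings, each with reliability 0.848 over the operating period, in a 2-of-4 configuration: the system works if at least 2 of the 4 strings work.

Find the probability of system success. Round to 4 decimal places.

0.9876

R = Σ_{i=2}^{4} C(4,i) p^i (1−p)^{4−i} with p = 0.848
C(4,2)·0.848^2·0.152^2 = 0.099685
C(4,3)·0.848^3·0.152^1 = 0.370759
C(4,4)·0.848^4·0.152^0 = 0.517111
Sum = 0.9876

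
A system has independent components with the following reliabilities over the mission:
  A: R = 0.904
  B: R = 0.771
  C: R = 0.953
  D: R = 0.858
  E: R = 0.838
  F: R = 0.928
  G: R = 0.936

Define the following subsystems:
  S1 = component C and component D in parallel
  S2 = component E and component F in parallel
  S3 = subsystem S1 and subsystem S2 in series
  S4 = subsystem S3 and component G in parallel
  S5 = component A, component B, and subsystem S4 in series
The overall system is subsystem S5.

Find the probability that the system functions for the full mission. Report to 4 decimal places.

Parallel (C and D): 1 − (1 − 0.953000)(1 − 0.858000) = 0.993326
Parallel (E and F): 1 − (1 − 0.838000)(1 − 0.928000) = 0.988336
Series ([0.993326] and [0.988336]): 0.993326 × 0.988336 = 0.981740
Parallel ([0.981740] and G): 1 − (1 − 0.981740)(1 − 0.936000) = 0.998831
Series (A, B, and [0.998831]): 0.904000 × 0.771000 × 0.998831 = 0.6962

0.6962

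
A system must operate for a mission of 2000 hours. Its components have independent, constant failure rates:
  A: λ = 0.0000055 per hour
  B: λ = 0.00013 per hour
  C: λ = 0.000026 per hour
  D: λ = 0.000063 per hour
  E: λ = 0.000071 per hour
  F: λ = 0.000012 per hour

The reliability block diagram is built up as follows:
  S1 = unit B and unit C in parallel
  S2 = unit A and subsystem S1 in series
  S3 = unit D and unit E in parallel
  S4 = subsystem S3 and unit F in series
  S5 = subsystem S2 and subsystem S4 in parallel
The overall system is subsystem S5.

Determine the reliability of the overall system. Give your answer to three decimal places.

R(A) = exp(−0.0000055 × 2000) = 0.98906
R(B) = exp(−0.00013 × 2000) = 0.77105
R(C) = exp(−0.000026 × 2000) = 0.94933
R(D) = exp(−0.000063 × 2000) = 0.88161
R(E) = exp(−0.000071 × 2000) = 0.86762
R(F) = exp(−0.000012 × 2000) = 0.97629
Parallel (B and C): 1 − (1 − 0.77105)(1 − 0.94933) = 0.98840
Series (A and [0.98840]): 0.98906 × 0.98840 = 0.97759
Parallel (D and E): 1 − (1 − 0.88161)(1 − 0.86762) = 0.98433
Series ([0.98433] and F): 0.98433 × 0.97629 = 0.96099
Parallel ([0.97759] and [0.96099]): 1 − (1 − 0.97759)(1 − 0.96099) = 0.999

0.999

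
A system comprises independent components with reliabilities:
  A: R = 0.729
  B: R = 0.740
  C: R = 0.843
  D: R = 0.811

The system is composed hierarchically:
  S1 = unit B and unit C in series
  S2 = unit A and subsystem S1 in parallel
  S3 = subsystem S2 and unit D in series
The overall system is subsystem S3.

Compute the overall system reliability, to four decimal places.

0.7283

Series (B and C): 0.740000 × 0.843000 = 0.623820
Parallel (A and [0.623820]): 1 − (1 − 0.729000)(1 − 0.623820) = 0.898055
Series ([0.898055] and D): 0.898055 × 0.811000 = 0.7283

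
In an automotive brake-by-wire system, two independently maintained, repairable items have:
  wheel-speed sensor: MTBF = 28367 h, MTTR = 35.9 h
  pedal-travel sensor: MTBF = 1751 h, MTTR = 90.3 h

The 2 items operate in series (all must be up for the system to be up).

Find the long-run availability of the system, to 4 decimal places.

A(wheel-speed sensor) = MTBF/(MTBF+MTTR) = 28367/(28367+35.9) = 0.998736
A(pedal-travel sensor) = MTBF/(MTBF+MTTR) = 1751/(1751+90.3) = 0.950959
Series availability: 0.998736 × 0.950959 = 0.9498

0.9498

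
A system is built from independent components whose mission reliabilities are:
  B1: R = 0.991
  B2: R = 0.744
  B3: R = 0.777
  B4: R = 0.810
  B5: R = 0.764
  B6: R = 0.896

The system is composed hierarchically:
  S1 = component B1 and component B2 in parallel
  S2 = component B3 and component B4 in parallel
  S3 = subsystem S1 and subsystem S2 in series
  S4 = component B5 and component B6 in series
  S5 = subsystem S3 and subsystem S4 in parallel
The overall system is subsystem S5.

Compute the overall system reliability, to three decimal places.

0.986

Parallel (B1 and B2): 1 − (1 − 0.99100)(1 − 0.74400) = 0.99770
Parallel (B3 and B4): 1 − (1 − 0.77700)(1 − 0.81000) = 0.95763
Series ([0.99770] and [0.95763]): 0.99770 × 0.95763 = 0.95543
Series (B5 and B6): 0.76400 × 0.89600 = 0.68454
Parallel ([0.95543] and [0.68454]): 1 − (1 − 0.95543)(1 − 0.68454) = 0.986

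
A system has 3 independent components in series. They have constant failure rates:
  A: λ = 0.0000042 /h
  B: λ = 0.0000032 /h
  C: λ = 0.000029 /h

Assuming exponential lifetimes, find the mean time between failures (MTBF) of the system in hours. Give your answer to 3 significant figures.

27500

Series of exponential components: λ_sys = Σ λ_i
λ_sys = 0.0000042 + 0.0000032 + 0.000029 = 3.6400e-05 /h
MTBF = 1 / λ_sys = 27500 h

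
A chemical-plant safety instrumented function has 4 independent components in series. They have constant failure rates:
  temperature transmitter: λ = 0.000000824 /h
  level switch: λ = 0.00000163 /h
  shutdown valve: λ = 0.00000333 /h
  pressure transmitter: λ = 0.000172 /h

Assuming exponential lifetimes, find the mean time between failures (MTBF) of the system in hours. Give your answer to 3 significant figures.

Series of exponential components: λ_sys = Σ λ_i
λ_sys = 0.000000824 + 0.00000163 + 0.00000333 + 0.000172 = 1.7778e-04 /h
MTBF = 1 / λ_sys = 5620 h

5620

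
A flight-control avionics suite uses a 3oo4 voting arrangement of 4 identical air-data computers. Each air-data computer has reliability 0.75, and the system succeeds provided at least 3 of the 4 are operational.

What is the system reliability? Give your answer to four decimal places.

0.7383

R = Σ_{i=3}^{4} C(4,i) p^i (1−p)^{4−i} with p = 0.75
C(4,3)·0.75^3·0.25^1 = 0.421875
C(4,4)·0.75^4·0.25^0 = 0.316406
Sum = 0.7383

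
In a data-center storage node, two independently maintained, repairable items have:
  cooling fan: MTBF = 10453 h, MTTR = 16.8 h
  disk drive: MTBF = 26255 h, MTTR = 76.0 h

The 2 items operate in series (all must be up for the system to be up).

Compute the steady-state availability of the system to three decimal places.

A(cooling fan) = MTBF/(MTBF+MTTR) = 10453/(10453+16.8) = 0.998395
A(disk drive) = MTBF/(MTBF+MTTR) = 26255/(26255+76.0) = 0.997114
Series availability: 0.998395 × 0.997114 = 0.996

0.996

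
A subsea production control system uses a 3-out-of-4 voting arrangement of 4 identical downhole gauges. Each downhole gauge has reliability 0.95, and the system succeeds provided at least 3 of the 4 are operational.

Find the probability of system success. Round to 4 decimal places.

R = Σ_{i=3}^{4} C(4,i) p^i (1−p)^{4−i} with p = 0.95
C(4,3)·0.95^3·0.05^1 = 0.171475
C(4,4)·0.95^4·0.05^0 = 0.814506
Sum = 0.9860

0.9860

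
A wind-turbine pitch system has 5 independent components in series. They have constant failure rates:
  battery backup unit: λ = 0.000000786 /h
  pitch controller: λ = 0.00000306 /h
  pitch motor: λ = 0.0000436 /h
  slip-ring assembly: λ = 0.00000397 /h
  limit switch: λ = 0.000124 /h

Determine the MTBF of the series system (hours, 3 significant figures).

Series of exponential components: λ_sys = Σ λ_i
λ_sys = 0.000000786 + 0.00000306 + 0.0000436 + 0.00000397 + 0.000124 = 1.7542e-04 /h
MTBF = 1 / λ_sys = 5700 h

5700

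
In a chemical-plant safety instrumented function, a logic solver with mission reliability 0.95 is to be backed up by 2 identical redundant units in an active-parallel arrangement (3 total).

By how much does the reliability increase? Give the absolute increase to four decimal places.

0.0499

R_before = 0.95
R_after = 1 − (1 − 0.95)^3 = 0.9999
ΔR = 0.9999 − 0.95 = 0.0499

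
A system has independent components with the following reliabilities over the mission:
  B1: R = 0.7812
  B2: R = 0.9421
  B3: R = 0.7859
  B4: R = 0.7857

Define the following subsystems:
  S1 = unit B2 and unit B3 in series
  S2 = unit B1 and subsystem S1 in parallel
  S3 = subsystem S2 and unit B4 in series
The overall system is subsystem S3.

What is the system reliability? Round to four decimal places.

Series (B2 and B3): 0.942100 × 0.785900 = 0.740396
Parallel (B1 and [0.740396]): 1 − (1 − 0.781200)(1 − 0.740396) = 0.943199
Series ([0.943199] and B4): 0.943199 × 0.785700 = 0.7411

0.7411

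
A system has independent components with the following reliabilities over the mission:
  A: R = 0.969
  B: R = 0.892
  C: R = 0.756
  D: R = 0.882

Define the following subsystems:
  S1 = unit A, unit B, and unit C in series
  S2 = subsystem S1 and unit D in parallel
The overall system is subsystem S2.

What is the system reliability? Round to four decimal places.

0.9591

Series (A, B, and C): 0.969000 × 0.892000 × 0.756000 = 0.653447
Parallel ([0.653447] and D): 1 − (1 − 0.653447)(1 − 0.882000) = 0.9591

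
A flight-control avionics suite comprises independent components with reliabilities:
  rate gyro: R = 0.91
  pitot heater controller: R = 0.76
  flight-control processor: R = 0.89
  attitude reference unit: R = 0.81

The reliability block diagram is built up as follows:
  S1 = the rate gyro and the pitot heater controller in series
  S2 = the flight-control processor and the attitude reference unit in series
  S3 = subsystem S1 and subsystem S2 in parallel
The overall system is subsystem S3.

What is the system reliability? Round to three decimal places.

0.914

Series (rate gyro and pitot heater controller): 0.91000 × 0.76000 = 0.69160
Series (flight-control processor and attitude reference unit): 0.89000 × 0.81000 = 0.72090
Parallel ([0.69160] and [0.72090]): 1 − (1 − 0.69160)(1 − 0.72090) = 0.914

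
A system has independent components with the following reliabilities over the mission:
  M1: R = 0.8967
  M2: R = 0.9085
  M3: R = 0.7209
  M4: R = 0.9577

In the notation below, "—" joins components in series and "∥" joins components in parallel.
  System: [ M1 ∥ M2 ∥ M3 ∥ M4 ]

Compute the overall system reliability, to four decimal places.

0.9999

Parallel (M1, M2, M3, and M4): 1 − (1 − 0.896700)(1 − 0.908500)(1 − 0.720900)(1 − 0.957700) = 0.9999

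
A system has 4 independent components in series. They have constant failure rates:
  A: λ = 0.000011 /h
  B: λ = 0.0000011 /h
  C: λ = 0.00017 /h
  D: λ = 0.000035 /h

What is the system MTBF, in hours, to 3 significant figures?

Series of exponential components: λ_sys = Σ λ_i
λ_sys = 0.000011 + 0.0000011 + 0.00017 + 0.000035 = 2.1710e-04 /h
MTBF = 1 / λ_sys = 4610 h

4610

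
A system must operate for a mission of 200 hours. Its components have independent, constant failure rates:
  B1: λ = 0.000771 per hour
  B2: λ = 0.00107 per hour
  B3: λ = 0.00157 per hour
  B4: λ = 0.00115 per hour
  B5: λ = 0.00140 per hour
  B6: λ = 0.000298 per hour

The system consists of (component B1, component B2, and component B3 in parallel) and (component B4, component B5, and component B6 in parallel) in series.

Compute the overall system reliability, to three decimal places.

0.990

R(B1) = exp(−0.000771 × 200) = 0.85710
R(B2) = exp(−0.00107 × 200) = 0.80735
R(B3) = exp(−0.00157 × 200) = 0.73052
R(B4) = exp(−0.00115 × 200) = 0.79453
R(B5) = exp(−0.00140 × 200) = 0.75578
R(B6) = exp(−0.000298 × 200) = 0.94214
Parallel (B1, B2, and B3): 1 − (1 − 0.85710)(1 − 0.80735)(1 − 0.73052) = 0.99258
Parallel (B4, B5, and B6): 1 − (1 − 0.79453)(1 − 0.75578)(1 − 0.94214) = 0.99710
Series ([0.99258] and [0.99710]): 0.99258 × 0.99710 = 0.990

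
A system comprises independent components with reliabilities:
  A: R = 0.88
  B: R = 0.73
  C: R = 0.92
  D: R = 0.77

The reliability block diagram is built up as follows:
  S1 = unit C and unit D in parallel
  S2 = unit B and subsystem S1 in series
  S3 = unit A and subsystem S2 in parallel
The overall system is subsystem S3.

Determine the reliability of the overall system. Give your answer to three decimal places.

Parallel (C and D): 1 − (1 − 0.92000)(1 − 0.77000) = 0.98160
Series (B and [0.98160]): 0.73000 × 0.98160 = 0.71657
Parallel (A and [0.71657]): 1 − (1 − 0.88000)(1 − 0.71657) = 0.966

0.966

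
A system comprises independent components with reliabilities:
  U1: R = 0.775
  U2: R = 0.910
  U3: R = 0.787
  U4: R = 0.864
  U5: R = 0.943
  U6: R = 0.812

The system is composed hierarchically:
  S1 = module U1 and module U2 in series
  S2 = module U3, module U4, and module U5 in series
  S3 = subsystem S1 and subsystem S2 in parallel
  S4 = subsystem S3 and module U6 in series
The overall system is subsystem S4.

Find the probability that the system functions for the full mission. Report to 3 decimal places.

0.726

Series (U1 and U2): 0.77500 × 0.91000 = 0.70525
Series (U3, U4, and U5): 0.78700 × 0.86400 × 0.94300 = 0.64121
Parallel ([0.70525] and [0.64121]): 1 − (1 − 0.70525)(1 − 0.64121) = 0.89425
Series ([0.89425] and U6): 0.89425 × 0.81200 = 0.726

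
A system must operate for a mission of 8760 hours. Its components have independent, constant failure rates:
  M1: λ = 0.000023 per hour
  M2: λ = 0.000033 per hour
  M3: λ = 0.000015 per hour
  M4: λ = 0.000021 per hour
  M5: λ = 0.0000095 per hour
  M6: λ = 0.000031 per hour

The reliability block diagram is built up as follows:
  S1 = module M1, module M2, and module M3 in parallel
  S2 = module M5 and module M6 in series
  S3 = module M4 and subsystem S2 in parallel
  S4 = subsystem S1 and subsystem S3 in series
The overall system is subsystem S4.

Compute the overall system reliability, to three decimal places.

0.944

R(M1) = exp(−0.000023 × 8760) = 0.81752
R(M2) = exp(−0.000033 × 8760) = 0.74895
R(M3) = exp(−0.000015 × 8760) = 0.87687
R(M4) = exp(−0.000021 × 8760) = 0.83197
R(M5) = exp(−0.0000095 × 8760) = 0.92015
R(M6) = exp(−0.000031 × 8760) = 0.76219
Parallel (M1, M2, and M3): 1 − (1 − 0.81752)(1 − 0.74895)(1 − 0.87687) = 0.99436
Series (M5 and M6): 0.92015 × 0.76219 = 0.70133
Parallel (M4 and [0.70133]): 1 − (1 − 0.83197)(1 − 0.70133) = 0.94981
Series ([0.99436] and [0.94981]): 0.99436 × 0.94981 = 0.944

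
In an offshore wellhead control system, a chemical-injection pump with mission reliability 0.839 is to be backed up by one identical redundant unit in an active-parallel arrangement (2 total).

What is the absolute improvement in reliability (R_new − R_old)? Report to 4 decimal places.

R_before = 0.839
R_after = 1 − (1 − 0.839)^2 = 0.9741
ΔR = 0.9741 − 0.839 = 0.1351

0.1351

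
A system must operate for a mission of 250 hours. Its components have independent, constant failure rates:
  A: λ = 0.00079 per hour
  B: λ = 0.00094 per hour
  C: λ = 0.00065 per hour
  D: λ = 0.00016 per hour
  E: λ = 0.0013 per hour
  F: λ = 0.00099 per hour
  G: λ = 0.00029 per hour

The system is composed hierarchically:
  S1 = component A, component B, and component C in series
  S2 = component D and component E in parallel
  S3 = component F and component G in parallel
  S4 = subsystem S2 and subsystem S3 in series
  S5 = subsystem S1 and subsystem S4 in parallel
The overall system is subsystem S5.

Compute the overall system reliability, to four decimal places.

0.9883

R(A) = exp(−0.00079 × 250) = 0.820780
R(B) = exp(−0.00094 × 250) = 0.790571
R(C) = exp(−0.00065 × 250) = 0.850016
R(D) = exp(−0.00016 × 250) = 0.960789
R(E) = exp(−0.0013 × 250) = 0.722527
R(F) = exp(−0.00099 × 250) = 0.780750
R(G) = exp(−0.00029 × 250) = 0.930066
Series (A, B, and C): 0.820780 × 0.790571 × 0.850016 = 0.551563
Parallel (D and E): 1 − (1 − 0.960789)(1 − 0.722527) = 0.989120
Parallel (F and G): 1 − (1 − 0.780750)(1 − 0.930066) = 0.984667
Series ([0.989120] and [0.984667]): 0.989120 × 0.984667 = 0.973954
Parallel ([0.551563] and [0.973954]): 1 − (1 − 0.551563)(1 − 0.973954) = 0.9883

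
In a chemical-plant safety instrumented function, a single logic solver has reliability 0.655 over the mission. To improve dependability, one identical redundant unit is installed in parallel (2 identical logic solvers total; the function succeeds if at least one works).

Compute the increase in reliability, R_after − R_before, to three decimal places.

0.226

R_before = 0.655
R_after = 1 − (1 − 0.655)^2 = 0.881
ΔR = 0.881 − 0.655 = 0.226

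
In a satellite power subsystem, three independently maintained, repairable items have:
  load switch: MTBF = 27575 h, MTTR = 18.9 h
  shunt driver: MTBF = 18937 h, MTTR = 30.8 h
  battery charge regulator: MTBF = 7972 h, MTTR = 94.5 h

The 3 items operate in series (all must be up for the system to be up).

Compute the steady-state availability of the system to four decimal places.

A(load switch) = MTBF/(MTBF+MTTR) = 27575/(27575+18.9) = 0.999315
A(shunt driver) = MTBF/(MTBF+MTTR) = 18937/(18937+30.8) = 0.998376
A(battery charge regulator) = MTBF/(MTBF+MTTR) = 7972/(7972+94.5) = 0.988285
Series availability: 0.999315 × 0.998376 × 0.988285 = 0.9860

0.9860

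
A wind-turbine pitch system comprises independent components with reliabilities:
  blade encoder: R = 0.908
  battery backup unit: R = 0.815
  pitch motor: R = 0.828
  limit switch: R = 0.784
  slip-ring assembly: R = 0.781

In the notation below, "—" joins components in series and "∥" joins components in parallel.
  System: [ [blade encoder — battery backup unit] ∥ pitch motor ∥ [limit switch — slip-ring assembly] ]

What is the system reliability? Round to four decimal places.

Series (blade encoder and battery backup unit): 0.908000 × 0.815000 = 0.740020
Series (limit switch and slip-ring assembly): 0.784000 × 0.781000 = 0.612304
Parallel ([0.740020], pitch motor, and [0.612304]): 1 − (1 − 0.740020)(1 − 0.828000)(1 − 0.612304) = 0.9827

0.9827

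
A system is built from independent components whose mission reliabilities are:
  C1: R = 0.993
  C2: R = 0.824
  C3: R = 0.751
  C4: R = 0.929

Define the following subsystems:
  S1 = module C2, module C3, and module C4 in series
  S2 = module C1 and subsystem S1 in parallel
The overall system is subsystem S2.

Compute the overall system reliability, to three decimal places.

0.997

Series (C2, C3, and C4): 0.82400 × 0.75100 × 0.92900 = 0.57489
Parallel (C1 and [0.57489]): 1 − (1 − 0.99300)(1 − 0.57489) = 0.997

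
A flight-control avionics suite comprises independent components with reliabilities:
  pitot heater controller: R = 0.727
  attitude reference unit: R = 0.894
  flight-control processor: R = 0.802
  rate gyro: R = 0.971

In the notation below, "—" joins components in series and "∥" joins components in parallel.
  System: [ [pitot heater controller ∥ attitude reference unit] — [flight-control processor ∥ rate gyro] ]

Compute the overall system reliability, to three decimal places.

Parallel (pitot heater controller and attitude reference unit): 1 − (1 − 0.72700)(1 − 0.89400) = 0.97106
Parallel (flight-control processor and rate gyro): 1 − (1 − 0.80200)(1 − 0.97100) = 0.99426
Series ([0.97106] and [0.99426]): 0.97106 × 0.99426 = 0.965

0.965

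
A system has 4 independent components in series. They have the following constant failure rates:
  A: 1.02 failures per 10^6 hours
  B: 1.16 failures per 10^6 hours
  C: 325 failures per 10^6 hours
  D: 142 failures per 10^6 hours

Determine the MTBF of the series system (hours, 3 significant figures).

Series of exponential components: λ_sys = Σ λ_i
λ_sys = 0.00000102 + 0.00000116 + 0.000325 + 0.000142 = 4.6918e-04 /h
MTBF = 1 / λ_sys = 2130 h

2130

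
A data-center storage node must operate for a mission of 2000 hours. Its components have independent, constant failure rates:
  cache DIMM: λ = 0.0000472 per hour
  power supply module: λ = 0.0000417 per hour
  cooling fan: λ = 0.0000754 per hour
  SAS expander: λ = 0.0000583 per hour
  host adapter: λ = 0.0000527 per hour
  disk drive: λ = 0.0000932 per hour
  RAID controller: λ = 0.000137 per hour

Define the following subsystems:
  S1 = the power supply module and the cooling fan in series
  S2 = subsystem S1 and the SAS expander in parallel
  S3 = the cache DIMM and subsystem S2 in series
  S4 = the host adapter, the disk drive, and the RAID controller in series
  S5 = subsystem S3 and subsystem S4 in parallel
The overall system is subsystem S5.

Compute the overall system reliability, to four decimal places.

0.9520

R(cache DIMM) = exp(−0.0000472 × 2000) = 0.909919
R(power supply module) = exp(−0.0000417 × 2000) = 0.919983
R(cooling fan) = exp(−0.0000754 × 2000) = 0.860020
R(SAS expander) = exp(−0.0000583 × 2000) = 0.889941
R(host adapter) = exp(−0.0000527 × 2000) = 0.899964
R(disk drive) = exp(−0.0000932 × 2000) = 0.829942
R(RAID controller) = exp(−0.000137 × 2000) = 0.760332
Series (power supply module and cooling fan): 0.919983 × 0.860020 = 0.791204
Parallel ([0.791204] and SAS expander): 1 − (1 − 0.791204)(1 − 0.889941) = 0.977020
Series (cache DIMM and [0.977020]): 0.909919 × 0.977020 = 0.889009
Series (host adapter, disk drive, and RAID controller): 0.899964 × 0.829942 × 0.760332 = 0.567906
Parallel ([0.889009] and [0.567906]): 1 − (1 − 0.889009)(1 − 0.567906) = 0.9520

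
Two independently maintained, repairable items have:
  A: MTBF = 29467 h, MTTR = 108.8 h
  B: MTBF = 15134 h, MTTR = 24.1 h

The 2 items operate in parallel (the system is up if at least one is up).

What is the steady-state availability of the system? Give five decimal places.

A(A) = MTBF/(MTBF+MTTR) = 29467/(29467+108.8) = 0.996321
A(B) = MTBF/(MTBF+MTTR) = 15134/(15134+24.1) = 0.998410
Parallel availability: 1 − (1 − 0.996321)(1 − 0.998410) = 0.99999

0.99999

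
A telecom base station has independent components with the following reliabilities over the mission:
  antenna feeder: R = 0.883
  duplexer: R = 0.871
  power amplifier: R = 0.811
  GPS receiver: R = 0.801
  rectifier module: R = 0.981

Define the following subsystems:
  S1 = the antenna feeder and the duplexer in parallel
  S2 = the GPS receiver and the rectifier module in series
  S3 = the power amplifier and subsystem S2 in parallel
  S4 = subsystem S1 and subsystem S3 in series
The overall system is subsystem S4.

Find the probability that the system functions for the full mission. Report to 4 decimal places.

Parallel (antenna feeder and duplexer): 1 − (1 − 0.883000)(1 − 0.871000) = 0.984907
Series (GPS receiver and rectifier module): 0.801000 × 0.981000 = 0.785781
Parallel (power amplifier and [0.785781]): 1 − (1 − 0.811000)(1 − 0.785781) = 0.959513
Series ([0.984907] and [0.959513]): 0.984907 × 0.959513 = 0.9450

0.9450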